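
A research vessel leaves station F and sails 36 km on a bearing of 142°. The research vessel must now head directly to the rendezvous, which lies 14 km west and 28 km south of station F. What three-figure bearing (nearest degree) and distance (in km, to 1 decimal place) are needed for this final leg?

Leg 1 (142°, 36 km): east 36 sin 142° = 22.16, north 36 cos 142° = -28.37
Current position: (22.16, -28.37). Target: (-14, -28). Remaining: Δeast = -36.16, Δnorth = 0.37.
Bearing = atan2(-36.16, 0.37) mod 360° = 270.58°; distance = √((-36.16)² + (0.37)²) = 36.166 km.

271°, 36.2 km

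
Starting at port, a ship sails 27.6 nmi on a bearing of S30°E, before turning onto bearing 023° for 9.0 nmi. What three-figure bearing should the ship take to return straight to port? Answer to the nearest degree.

Leg 1 (S30°E, 27.6 nmi): east 27.6 sin 150° = 13.80, north 27.6 cos 150° = -23.90
Leg 2 (023°, 9.0 nmi): east 9.0 sin 23° = 3.52, north 9.0 cos 23° = 8.28
Net displacement: 17.32 east, -15.62 north. Direction back to start is (-17.32, 15.62): bearing = atan2(-17.32, 15.62) mod 360° = 312.05° ≈ 312°.

312°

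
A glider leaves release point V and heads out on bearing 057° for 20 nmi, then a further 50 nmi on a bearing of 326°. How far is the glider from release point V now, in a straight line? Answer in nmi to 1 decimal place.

53.5 nmi

Leg 1 (057°, 20 nmi): east 20 sin 57° = 16.77, north 20 cos 57° = 10.89
Leg 2 (326°, 50 nmi): east 50 sin 326° = -27.96, north 50 cos 326° = 41.45
Net: -11.19 east, 52.34 north. Distance = √((-11.19)² + (52.34)²) = 53.527 nmi.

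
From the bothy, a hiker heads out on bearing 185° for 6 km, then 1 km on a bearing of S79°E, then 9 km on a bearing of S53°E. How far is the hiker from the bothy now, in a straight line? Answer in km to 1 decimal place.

13.9 km

Leg 1 (185°, 6 km): east 6 sin 185° = -0.52, north 6 cos 185° = -5.98
Leg 2 (S79°E, 1 km): east 1 sin 101° = 0.98, north 1 cos 101° = -0.19
Leg 3 (S53°E, 9 km): east 9 sin 127° = 7.19, north 9 cos 127° = -5.42
Net: 7.65 east, -11.58 north. Distance = √((7.65)² + (-11.58)²) = 13.880 km.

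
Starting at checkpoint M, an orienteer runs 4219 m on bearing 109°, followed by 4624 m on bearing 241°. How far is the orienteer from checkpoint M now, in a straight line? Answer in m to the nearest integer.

Leg 1 (109°, 4219 m): east 4219 sin 109° = 3989.14, north 4219 cos 109° = -1373.57
Leg 2 (241°, 4624 m): east 4624 sin 241° = -4044.24, north 4624 cos 241° = -2241.76
Net: -55.10 east, -3615.33 north. Distance = √((-55.10)² + (-3615.33)²) = 3615.752 m.

3616 m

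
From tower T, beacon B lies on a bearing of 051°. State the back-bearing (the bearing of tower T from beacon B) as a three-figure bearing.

231°

Back-bearing = 051° + 180° = 231°.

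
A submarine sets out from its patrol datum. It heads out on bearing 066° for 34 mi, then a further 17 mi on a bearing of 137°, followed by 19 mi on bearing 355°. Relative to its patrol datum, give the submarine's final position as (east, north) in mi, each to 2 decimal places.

(41.00, 20.32)

Leg 1 (066°, 34 mi): east 34 sin 66° = 31.06, north 34 cos 66° = 13.83
Leg 2 (137°, 17 mi): east 17 sin 137° = 11.59, north 17 cos 137° = -12.43
Leg 3 (355°, 19 mi): east 19 sin 355° = -1.66, north 19 cos 355° = 18.93
Summing: 41.00 mi east, 20.32 mi north → (41.00, 20.32).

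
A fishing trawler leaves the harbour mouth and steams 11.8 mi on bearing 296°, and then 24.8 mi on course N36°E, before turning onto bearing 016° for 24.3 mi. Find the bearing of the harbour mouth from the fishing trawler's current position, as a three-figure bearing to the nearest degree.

Leg 1 (296°, 11.8 mi): east 11.8 sin 296° = -10.61, north 11.8 cos 296° = 5.17
Leg 2 (N36°E, 24.8 mi): east 24.8 sin 36° = 14.58, north 24.8 cos 36° = 20.06
Leg 3 (016°, 24.3 mi): east 24.3 sin 16° = 6.70, north 24.3 cos 16° = 23.36
Net displacement: 10.67 east, 48.60 north. Direction back to start is (-10.67, -48.60): bearing = atan2(-10.67, -48.60) mod 360° = 192.38° ≈ 192°.

192°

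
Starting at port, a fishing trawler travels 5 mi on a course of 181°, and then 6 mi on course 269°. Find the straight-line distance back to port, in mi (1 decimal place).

Leg 1 (181°, 5 mi): east 5 sin 181° = -0.09, north 5 cos 181° = -5.00
Leg 2 (269°, 6 mi): east 6 sin 269° = -6.00, north 6 cos 269° = -0.10
Net: -6.09 east, -5.10 north. Distance = √((-6.09)² + (-5.10)²) = 7.943 mi.

7.9 mi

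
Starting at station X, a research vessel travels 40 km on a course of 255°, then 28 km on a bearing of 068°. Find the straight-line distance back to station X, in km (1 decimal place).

12.7 km

Leg 1 (255°, 40 km): east 40 sin 255° = -38.64, north 40 cos 255° = -10.35
Leg 2 (068°, 28 km): east 28 sin 68° = 25.96, north 28 cos 68° = 10.49
Net: -12.68 east, 0.14 north. Distance = √((-12.68)² + (0.14)²) = 12.677 km.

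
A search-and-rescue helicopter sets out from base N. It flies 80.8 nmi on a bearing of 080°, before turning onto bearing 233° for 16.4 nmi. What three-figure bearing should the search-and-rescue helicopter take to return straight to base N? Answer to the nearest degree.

266°

Leg 1 (080°, 80.8 nmi): east 80.8 sin 80° = 79.57, north 80.8 cos 80° = 14.03
Leg 2 (233°, 16.4 nmi): east 16.4 sin 233° = -13.10, north 16.4 cos 233° = -9.87
Net displacement: 66.47 east, 4.16 north. Direction back to start is (-66.47, -4.16): bearing = atan2(-66.47, -4.16) mod 360° = 266.42° ≈ 266°.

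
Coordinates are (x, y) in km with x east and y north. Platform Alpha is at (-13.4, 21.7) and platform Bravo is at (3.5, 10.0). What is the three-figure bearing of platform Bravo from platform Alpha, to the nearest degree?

125°

Δeast = 3.5 − -13.4 = 16.90; Δnorth = 10.0 − 21.7 = -11.70.
Bearing = atan2(Δeast, Δnorth) mod 360° = 124.70° ≈ 125°.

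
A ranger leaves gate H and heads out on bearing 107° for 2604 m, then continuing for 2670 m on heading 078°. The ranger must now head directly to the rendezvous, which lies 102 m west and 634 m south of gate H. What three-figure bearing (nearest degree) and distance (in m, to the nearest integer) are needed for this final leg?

265°, 5221 m

Leg 1 (107°, 2604 m): east 2604 sin 107° = 2490.22, north 2604 cos 107° = -761.34
Leg 2 (078°, 2670 m): east 2670 sin 78° = 2611.65, north 2670 cos 78° = 555.12
Current position: (5101.87, -206.21). Target: (-102, -634). Remaining: Δeast = -5203.87, Δnorth = -427.79.
Bearing = atan2(-5203.87, -427.79) mod 360° = 265.30°; distance = √((-5203.87)² + (-427.79)²) = 5221.425 m.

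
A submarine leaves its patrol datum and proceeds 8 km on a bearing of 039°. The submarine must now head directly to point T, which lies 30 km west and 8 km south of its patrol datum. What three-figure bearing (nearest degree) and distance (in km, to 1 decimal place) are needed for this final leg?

Leg 1 (039°, 8 km): east 8 sin 39° = 5.03, north 8 cos 39° = 6.22
Current position: (5.03, 6.22). Target: (-30, -8). Remaining: Δeast = -35.03, Δnorth = -14.22.
Bearing = atan2(-35.03, -14.22) mod 360° = 247.91°; distance = √((-35.03)² + (-14.22)²) = 37.809 km.

248°, 37.8 km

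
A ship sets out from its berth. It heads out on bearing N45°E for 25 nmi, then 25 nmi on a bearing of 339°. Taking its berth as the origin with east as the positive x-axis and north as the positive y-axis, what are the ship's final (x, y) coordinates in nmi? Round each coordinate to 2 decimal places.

(8.72, 41.02)

Leg 1 (N45°E, 25 nmi): east 25 sin 45° = 17.68, north 25 cos 45° = 17.68
Leg 2 (339°, 25 nmi): east 25 sin 339° = -8.96, north 25 cos 339° = 23.34
Summing: 8.72 nmi east, 41.02 nmi north → (8.72, 41.02).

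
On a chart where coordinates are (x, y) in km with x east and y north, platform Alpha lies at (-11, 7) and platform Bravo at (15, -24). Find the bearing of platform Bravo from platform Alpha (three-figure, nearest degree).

140°

Δeast = 15 − -11 = 26.00; Δnorth = -24 − 7 = -31.00.
Bearing = atan2(Δeast, Δnorth) mod 360° = 140.01° ≈ 140°.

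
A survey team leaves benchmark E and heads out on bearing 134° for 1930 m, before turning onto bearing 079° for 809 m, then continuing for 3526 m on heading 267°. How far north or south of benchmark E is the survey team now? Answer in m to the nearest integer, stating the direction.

Leg 1 (134°, 1930 m): east 1930 sin 134° = 1388.33, north 1930 cos 134° = -1340.69
Leg 2 (079°, 809 m): east 809 sin 79° = 794.14, north 809 cos 79° = 154.36
Leg 3 (267°, 3526 m): east 3526 sin 267° = -3521.17, north 3526 cos 267° = -184.54
Net north component: -1370.86 m.

1371 m south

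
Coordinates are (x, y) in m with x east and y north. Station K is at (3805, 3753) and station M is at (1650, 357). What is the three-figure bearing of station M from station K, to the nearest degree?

Δeast = 1650 − 3805 = -2155.00; Δnorth = 357 − 3753 = -3396.00.
Bearing = atan2(Δeast, Δnorth) mod 360° = 212.40° ≈ 212°.

212°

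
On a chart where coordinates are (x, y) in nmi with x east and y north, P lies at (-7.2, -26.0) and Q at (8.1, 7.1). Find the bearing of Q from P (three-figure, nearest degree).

025°

Δeast = 8.1 − -7.2 = 15.30; Δnorth = 7.1 − -26.0 = 33.10.
Bearing = atan2(Δeast, Δnorth) mod 360° = 24.81° ≈ 025°.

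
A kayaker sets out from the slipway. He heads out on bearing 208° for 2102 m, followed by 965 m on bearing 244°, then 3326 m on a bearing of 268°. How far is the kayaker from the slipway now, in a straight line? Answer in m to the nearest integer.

Leg 1 (208°, 2102 m): east 2102 sin 208° = -986.83, north 2102 cos 208° = -1855.96
Leg 2 (244°, 965 m): east 965 sin 244° = -867.34, north 965 cos 244° = -423.03
Leg 3 (268°, 3326 m): east 3326 sin 268° = -3323.97, north 3326 cos 268° = -116.08
Net: -5178.14 east, -2395.06 north. Distance = √((-5178.14)² + (-2395.06)²) = 5705.212 m.

5705 m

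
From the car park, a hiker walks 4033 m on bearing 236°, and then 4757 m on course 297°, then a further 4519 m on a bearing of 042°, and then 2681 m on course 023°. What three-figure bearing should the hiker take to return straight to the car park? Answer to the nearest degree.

Leg 1 (236°, 4033 m): east 4033 sin 236° = -3343.51, north 4033 cos 236° = -2255.22
Leg 2 (297°, 4757 m): east 4757 sin 297° = -4238.52, north 4757 cos 297° = 2159.63
Leg 3 (042°, 4519 m): east 4519 sin 42° = 3023.80, north 4519 cos 42° = 3358.27
Leg 4 (023°, 2681 m): east 2681 sin 23° = 1047.55, north 2681 cos 23° = 2467.87
Net displacement: -3510.68 east, 5730.55 north. Direction back to start is (3510.68, -5730.55): bearing = atan2(3510.68, -5730.55) mod 360° = 148.51° ≈ 149°.

149°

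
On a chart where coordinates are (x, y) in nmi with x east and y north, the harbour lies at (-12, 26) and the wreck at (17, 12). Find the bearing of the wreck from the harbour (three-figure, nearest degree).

116°

Δeast = 17 − -12 = 29.00; Δnorth = 12 − 26 = -14.00.
Bearing = atan2(Δeast, Δnorth) mod 360° = 115.77° ≈ 116°.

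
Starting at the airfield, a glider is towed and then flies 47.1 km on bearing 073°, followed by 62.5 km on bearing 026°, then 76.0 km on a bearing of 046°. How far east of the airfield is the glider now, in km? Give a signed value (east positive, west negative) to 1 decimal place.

Leg 1 (073°, 47.1 km): east 47.1 sin 73° = 45.04, north 47.1 cos 73° = 13.77
Leg 2 (026°, 62.5 km): east 62.5 sin 26° = 27.40, north 62.5 cos 26° = 56.17
Leg 3 (046°, 76.0 km): east 76.0 sin 46° = 54.67, north 76.0 cos 46° = 52.79
Net east component: 127.11 km.

127.1 km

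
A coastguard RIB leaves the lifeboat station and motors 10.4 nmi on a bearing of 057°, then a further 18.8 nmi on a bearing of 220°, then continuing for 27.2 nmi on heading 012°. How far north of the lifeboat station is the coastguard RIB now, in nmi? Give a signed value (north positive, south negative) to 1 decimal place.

17.9 nmi

Leg 1 (057°, 10.4 nmi): east 10.4 sin 57° = 8.72, north 10.4 cos 57° = 5.66
Leg 2 (220°, 18.8 nmi): east 18.8 sin 220° = -12.08, north 18.8 cos 220° = -14.40
Leg 3 (012°, 27.2 nmi): east 27.2 sin 12° = 5.66, north 27.2 cos 12° = 26.61
Net north component: 17.87 nmi.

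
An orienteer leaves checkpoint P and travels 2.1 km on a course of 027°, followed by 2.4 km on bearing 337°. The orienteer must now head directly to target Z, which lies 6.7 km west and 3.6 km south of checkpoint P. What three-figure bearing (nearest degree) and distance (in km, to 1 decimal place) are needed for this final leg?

Leg 1 (027°, 2.1 km): east 2.1 sin 27° = 0.95, north 2.1 cos 27° = 1.87
Leg 2 (337°, 2.4 km): east 2.4 sin 337° = -0.94, north 2.4 cos 337° = 2.21
Current position: (0.02, 4.08). Target: (-6.7, -3.6). Remaining: Δeast = -6.72, Δnorth = -7.68.
Bearing = atan2(-6.72, -7.68) mod 360° = 221.17°; distance = √((-6.72)² + (-7.68)²) = 10.202 km.

221°, 10.2 km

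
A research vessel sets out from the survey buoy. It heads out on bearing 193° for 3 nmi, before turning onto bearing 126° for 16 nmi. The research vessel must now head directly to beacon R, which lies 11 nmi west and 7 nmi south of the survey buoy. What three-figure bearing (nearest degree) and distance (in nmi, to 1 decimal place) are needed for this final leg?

Leg 1 (193°, 3 nmi): east 3 sin 193° = -0.67, north 3 cos 193° = -2.92
Leg 2 (126°, 16 nmi): east 16 sin 126° = 12.94, north 16 cos 126° = -9.40
Current position: (12.27, -12.33). Target: (-11, -7). Remaining: Δeast = -23.27, Δnorth = 5.33.
Bearing = atan2(-23.27, 5.33) mod 360° = 282.90°; distance = √((-23.27)² + (5.33)²) = 23.872 nmi.

283°, 23.9 nmi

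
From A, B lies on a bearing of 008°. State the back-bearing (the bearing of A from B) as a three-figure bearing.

Back-bearing = 008° + 180° = 188°.

188°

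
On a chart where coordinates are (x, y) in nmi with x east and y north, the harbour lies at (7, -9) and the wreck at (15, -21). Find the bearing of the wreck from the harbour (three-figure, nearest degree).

146°

Δeast = 15 − 7 = 8.00; Δnorth = -21 − -9 = -12.00.
Bearing = atan2(Δeast, Δnorth) mod 360° = 146.31° ≈ 146°.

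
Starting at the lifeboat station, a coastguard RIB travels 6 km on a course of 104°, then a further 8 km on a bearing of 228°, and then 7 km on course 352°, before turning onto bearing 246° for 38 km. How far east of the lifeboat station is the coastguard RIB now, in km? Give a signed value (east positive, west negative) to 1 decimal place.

Leg 1 (104°, 6 km): east 6 sin 104° = 5.82, north 6 cos 104° = -1.45
Leg 2 (228°, 8 km): east 8 sin 228° = -5.95, north 8 cos 228° = -5.35
Leg 3 (352°, 7 km): east 7 sin 352° = -0.97, north 7 cos 352° = 6.93
Leg 4 (246°, 38 km): east 38 sin 246° = -34.71, north 38 cos 246° = -15.46
Net east component: -35.81 km.

-35.8 km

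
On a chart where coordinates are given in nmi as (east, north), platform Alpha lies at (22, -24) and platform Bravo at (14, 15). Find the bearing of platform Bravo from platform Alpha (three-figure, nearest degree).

Δeast = 14 − 22 = -8.00; Δnorth = 15 − -24 = 39.00.
Bearing = atan2(Δeast, Δnorth) mod 360° = 348.41° ≈ 348°.

348°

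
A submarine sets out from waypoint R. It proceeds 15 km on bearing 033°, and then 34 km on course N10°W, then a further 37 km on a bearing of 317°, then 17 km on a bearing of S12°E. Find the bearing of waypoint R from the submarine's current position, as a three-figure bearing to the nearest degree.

161°

Leg 1 (033°, 15 km): east 15 sin 33° = 8.17, north 15 cos 33° = 12.58
Leg 2 (N10°W, 34 km): east 34 sin 350° = -5.90, north 34 cos 350° = 33.48
Leg 3 (317°, 37 km): east 37 sin 317° = -25.23, north 37 cos 317° = 27.06
Leg 4 (S12°E, 17 km): east 17 sin 168° = 3.53, north 17 cos 168° = -16.63
Net displacement: -19.43 east, 56.50 north. Direction back to start is (19.43, -56.50): bearing = atan2(19.43, -56.50) mod 360° = 161.02° ≈ 161°.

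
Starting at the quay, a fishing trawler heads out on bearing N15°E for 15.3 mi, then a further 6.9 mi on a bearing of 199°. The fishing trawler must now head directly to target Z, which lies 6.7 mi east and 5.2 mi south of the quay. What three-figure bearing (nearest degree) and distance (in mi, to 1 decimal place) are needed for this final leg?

Leg 1 (N15°E, 15.3 mi): east 15.3 sin 15° = 3.96, north 15.3 cos 15° = 14.78
Leg 2 (199°, 6.9 mi): east 6.9 sin 199° = -2.25, north 6.9 cos 199° = -6.52
Current position: (1.71, 8.25). Target: (6.7, -5.2). Remaining: Δeast = 4.99, Δnorth = -13.45.
Bearing = atan2(4.99, -13.45) mod 360° = 159.66°; distance = √((4.99)² + (-13.45)²) = 14.349 mi.

160°, 14.3 mi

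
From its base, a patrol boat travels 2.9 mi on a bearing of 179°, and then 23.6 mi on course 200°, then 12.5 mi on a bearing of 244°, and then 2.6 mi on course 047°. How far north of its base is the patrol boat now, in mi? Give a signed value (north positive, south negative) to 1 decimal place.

-28.8 mi

Leg 1 (179°, 2.9 mi): east 2.9 sin 179° = 0.05, north 2.9 cos 179° = -2.90
Leg 2 (200°, 23.6 mi): east 23.6 sin 200° = -8.07, north 23.6 cos 200° = -22.18
Leg 3 (244°, 12.5 mi): east 12.5 sin 244° = -11.23, north 12.5 cos 244° = -5.48
Leg 4 (047°, 2.6 mi): east 2.6 sin 47° = 1.90, north 2.6 cos 47° = 1.77
Net north component: -28.78 mi.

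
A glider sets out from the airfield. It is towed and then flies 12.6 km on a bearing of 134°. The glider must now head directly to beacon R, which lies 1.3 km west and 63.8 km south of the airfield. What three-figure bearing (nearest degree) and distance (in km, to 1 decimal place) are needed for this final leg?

191°, 56.0 km

Leg 1 (134°, 12.6 km): east 12.6 sin 134° = 9.06, north 12.6 cos 134° = -8.75
Current position: (9.06, -8.75). Target: (-1.3, -63.8). Remaining: Δeast = -10.36, Δnorth = -55.05.
Bearing = atan2(-10.36, -55.05) mod 360° = 190.66°; distance = √((-10.36)² + (-55.05)²) = 56.014 km.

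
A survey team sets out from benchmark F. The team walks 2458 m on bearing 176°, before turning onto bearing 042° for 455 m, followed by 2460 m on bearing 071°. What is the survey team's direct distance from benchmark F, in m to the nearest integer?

3094 m

Leg 1 (176°, 2458 m): east 2458 sin 176° = 171.46, north 2458 cos 176° = -2452.01
Leg 2 (042°, 455 m): east 455 sin 42° = 304.45, north 455 cos 42° = 338.13
Leg 3 (071°, 2460 m): east 2460 sin 71° = 2325.98, north 2460 cos 71° = 800.90
Net: 2801.89 east, -1312.98 north. Distance = √((2801.89)² + (-1312.98)²) = 3094.273 m.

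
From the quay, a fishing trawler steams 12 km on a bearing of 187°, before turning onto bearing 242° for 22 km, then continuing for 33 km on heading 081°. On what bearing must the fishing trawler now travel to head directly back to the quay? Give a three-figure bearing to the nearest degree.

326°

Leg 1 (187°, 12 km): east 12 sin 187° = -1.46, north 12 cos 187° = -11.91
Leg 2 (242°, 22 km): east 22 sin 242° = -19.42, north 22 cos 242° = -10.33
Leg 3 (081°, 33 km): east 33 sin 81° = 32.59, north 33 cos 81° = 5.16
Net displacement: 11.71 east, -17.08 north. Direction back to start is (-11.71, 17.08): bearing = atan2(-11.71, 17.08) mod 360° = 325.57° ≈ 326°.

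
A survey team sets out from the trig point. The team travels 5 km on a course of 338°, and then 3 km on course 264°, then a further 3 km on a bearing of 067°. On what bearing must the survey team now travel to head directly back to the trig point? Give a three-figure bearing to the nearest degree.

159°

Leg 1 (338°, 5 km): east 5 sin 338° = -1.87, north 5 cos 338° = 4.64
Leg 2 (264°, 3 km): east 3 sin 264° = -2.98, north 3 cos 264° = -0.31
Leg 3 (067°, 3 km): east 3 sin 67° = 2.76, north 3 cos 67° = 1.17
Net displacement: -2.10 east, 5.49 north. Direction back to start is (2.10, -5.49): bearing = atan2(2.10, -5.49) mod 360° = 159.13° ≈ 159°.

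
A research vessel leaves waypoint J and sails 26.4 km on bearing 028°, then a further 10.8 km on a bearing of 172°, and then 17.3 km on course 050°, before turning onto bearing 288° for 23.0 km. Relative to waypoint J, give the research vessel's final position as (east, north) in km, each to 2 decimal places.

Leg 1 (028°, 26.4 km): east 26.4 sin 28° = 12.39, north 26.4 cos 28° = 23.31
Leg 2 (172°, 10.8 km): east 10.8 sin 172° = 1.50, north 10.8 cos 172° = -10.69
Leg 3 (050°, 17.3 km): east 17.3 sin 50° = 13.25, north 17.3 cos 50° = 11.12
Leg 4 (288°, 23.0 km): east 23.0 sin 288° = -21.87, north 23.0 cos 288° = 7.11
Summing: 5.28 km east, 30.84 km north → (5.28, 30.84).

(5.28, 30.84)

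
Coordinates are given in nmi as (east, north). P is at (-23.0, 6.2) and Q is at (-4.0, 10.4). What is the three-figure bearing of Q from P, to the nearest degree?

078°

Δeast = -4.0 − -23.0 = 19.00; Δnorth = 10.4 − 6.2 = 4.20.
Bearing = atan2(Δeast, Δnorth) mod 360° = 77.54° ≈ 078°.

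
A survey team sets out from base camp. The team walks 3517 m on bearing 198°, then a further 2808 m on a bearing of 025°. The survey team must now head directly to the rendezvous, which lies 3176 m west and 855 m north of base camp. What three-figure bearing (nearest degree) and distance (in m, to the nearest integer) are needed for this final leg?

297°, 3670 m

Leg 1 (198°, 3517 m): east 3517 sin 198° = -1086.81, north 3517 cos 198° = -3344.87
Leg 2 (025°, 2808 m): east 2808 sin 25° = 1186.71, north 2808 cos 25° = 2544.91
Current position: (99.90, -799.95). Target: (-3176, 855). Remaining: Δeast = -3275.90, Δnorth = 1654.95.
Bearing = atan2(-3275.90, 1654.95) mod 360° = 296.80°; distance = √((-3275.90)² + (1654.95)²) = 3670.203 m.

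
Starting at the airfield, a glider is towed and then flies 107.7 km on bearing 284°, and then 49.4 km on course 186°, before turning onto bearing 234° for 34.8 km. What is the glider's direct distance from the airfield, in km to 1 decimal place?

Leg 1 (284°, 107.7 km): east 107.7 sin 284° = -104.50, north 107.7 cos 284° = 26.05
Leg 2 (186°, 49.4 km): east 49.4 sin 186° = -5.16, north 49.4 cos 186° = -49.13
Leg 3 (234°, 34.8 km): east 34.8 sin 234° = -28.15, north 34.8 cos 234° = -20.45
Net: -137.82 east, -43.53 north. Distance = √((-137.82)² + (-43.53)²) = 144.529 km.

144.5 km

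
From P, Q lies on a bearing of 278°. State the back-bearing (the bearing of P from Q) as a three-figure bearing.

Back-bearing = 278° − 180° = 098°.

098°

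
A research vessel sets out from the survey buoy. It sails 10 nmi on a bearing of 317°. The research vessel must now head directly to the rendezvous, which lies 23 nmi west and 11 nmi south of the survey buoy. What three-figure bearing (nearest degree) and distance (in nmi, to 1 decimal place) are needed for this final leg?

Leg 1 (317°, 10 nmi): east 10 sin 317° = -6.82, north 10 cos 317° = 7.31
Current position: (-6.82, 7.31). Target: (-23, -11). Remaining: Δeast = -16.18, Δnorth = -18.31.
Bearing = atan2(-16.18, -18.31) mod 360° = 221.46°; distance = √((-16.18)² + (-18.31)²) = 24.437 nmi.

221°, 24.4 nmi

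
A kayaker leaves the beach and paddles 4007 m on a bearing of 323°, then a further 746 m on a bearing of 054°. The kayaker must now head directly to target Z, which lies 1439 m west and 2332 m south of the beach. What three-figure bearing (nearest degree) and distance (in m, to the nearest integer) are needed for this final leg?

176°, 5982 m

Leg 1 (323°, 4007 m): east 4007 sin 323° = -2411.47, north 4007 cos 323° = 3200.13
Leg 2 (054°, 746 m): east 746 sin 54° = 603.53, north 746 cos 54° = 438.49
Current position: (-1807.95, 3638.62). Target: (-1439, -2332). Remaining: Δeast = 368.95, Δnorth = -5970.62.
Bearing = atan2(368.95, -5970.62) mod 360° = 176.46°; distance = √((368.95)² + (-5970.62)²) = 5982.009 m.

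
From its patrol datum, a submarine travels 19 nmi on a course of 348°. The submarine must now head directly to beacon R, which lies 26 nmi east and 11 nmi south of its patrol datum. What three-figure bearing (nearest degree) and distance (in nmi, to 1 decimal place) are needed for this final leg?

135°, 42.1 nmi

Leg 1 (348°, 19 nmi): east 19 sin 348° = -3.95, north 19 cos 348° = 18.58
Current position: (-3.95, 18.58). Target: (26, -11). Remaining: Δeast = 29.95, Δnorth = -29.58.
Bearing = atan2(29.95, -29.58) mod 360° = 134.65°; distance = √((29.95)² + (-29.58)²) = 42.098 nmi.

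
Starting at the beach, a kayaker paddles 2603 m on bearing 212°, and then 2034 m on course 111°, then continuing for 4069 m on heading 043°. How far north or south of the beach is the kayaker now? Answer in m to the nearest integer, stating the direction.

39 m north

Leg 1 (212°, 2603 m): east 2603 sin 212° = -1379.38, north 2603 cos 212° = -2207.47
Leg 2 (111°, 2034 m): east 2034 sin 111° = 1898.90, north 2034 cos 111° = -728.92
Leg 3 (043°, 4069 m): east 4069 sin 43° = 2775.05, north 4069 cos 43° = 2975.88
Net north component: 39.49 m.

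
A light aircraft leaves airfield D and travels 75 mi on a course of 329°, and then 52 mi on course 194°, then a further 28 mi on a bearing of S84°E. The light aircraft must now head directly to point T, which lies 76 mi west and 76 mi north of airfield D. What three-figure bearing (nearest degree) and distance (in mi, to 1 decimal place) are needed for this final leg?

321°, 83.7 mi

Leg 1 (329°, 75 mi): east 75 sin 329° = -38.63, north 75 cos 329° = 64.29
Leg 2 (194°, 52 mi): east 52 sin 194° = -12.58, north 52 cos 194° = -50.46
Leg 3 (S84°E, 28 mi): east 28 sin 96° = 27.85, north 28 cos 96° = -2.93
Current position: (-23.36, 10.91). Target: (-76, 76). Remaining: Δeast = -52.64, Δnorth = 65.09.
Bearing = atan2(-52.64, 65.09) mod 360° = 321.04°; distance = √((-52.64)² + (65.09)²) = 83.715 mi.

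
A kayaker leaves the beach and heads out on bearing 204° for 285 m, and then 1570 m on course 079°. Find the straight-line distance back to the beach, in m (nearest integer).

1426 m

Leg 1 (204°, 285 m): east 285 sin 204° = -115.92, north 285 cos 204° = -260.36
Leg 2 (079°, 1570 m): east 1570 sin 79° = 1541.15, north 1570 cos 79° = 299.57
Net: 1425.23 east, 39.21 north. Distance = √((1425.23)² + (39.21)²) = 1425.774 m.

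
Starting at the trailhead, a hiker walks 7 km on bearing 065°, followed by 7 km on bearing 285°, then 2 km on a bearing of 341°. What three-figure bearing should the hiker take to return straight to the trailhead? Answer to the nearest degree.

Leg 1 (065°, 7 km): east 7 sin 65° = 6.34, north 7 cos 65° = 2.96
Leg 2 (285°, 7 km): east 7 sin 285° = -6.76, north 7 cos 285° = 1.81
Leg 3 (341°, 2 km): east 2 sin 341° = -0.65, north 2 cos 341° = 1.89
Net displacement: -1.07 east, 6.66 north. Direction back to start is (1.07, -6.66): bearing = atan2(1.07, -6.66) mod 360° = 170.89° ≈ 171°.

171°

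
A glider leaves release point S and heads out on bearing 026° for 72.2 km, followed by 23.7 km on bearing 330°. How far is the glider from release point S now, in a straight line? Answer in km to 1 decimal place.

Leg 1 (026°, 72.2 km): east 72.2 sin 26° = 31.65, north 72.2 cos 26° = 64.89
Leg 2 (330°, 23.7 km): east 23.7 sin 330° = -11.85, north 23.7 cos 330° = 20.52
Net: 19.80 east, 85.42 north. Distance = √((19.80)² + (85.42)²) = 87.683 km.

87.7 km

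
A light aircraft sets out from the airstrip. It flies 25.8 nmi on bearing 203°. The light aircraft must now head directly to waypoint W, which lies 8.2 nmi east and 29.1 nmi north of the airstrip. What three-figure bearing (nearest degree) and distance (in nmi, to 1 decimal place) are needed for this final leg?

019°, 55.9 nmi

Leg 1 (203°, 25.8 nmi): east 25.8 sin 203° = -10.08, north 25.8 cos 203° = -23.75
Current position: (-10.08, -23.75). Target: (8.2, 29.1). Remaining: Δeast = 18.28, Δnorth = 52.85.
Bearing = atan2(18.28, 52.85) mod 360° = 19.08°; distance = √((18.28)² + (52.85)²) = 55.921 nmi.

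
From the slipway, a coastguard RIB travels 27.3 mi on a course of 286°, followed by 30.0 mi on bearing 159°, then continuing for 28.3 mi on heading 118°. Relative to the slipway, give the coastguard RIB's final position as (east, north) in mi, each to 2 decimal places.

Leg 1 (286°, 27.3 mi): east 27.3 sin 286° = -26.24, north 27.3 cos 286° = 7.52
Leg 2 (159°, 30.0 mi): east 30.0 sin 159° = 10.75, north 30.0 cos 159° = -28.01
Leg 3 (118°, 28.3 mi): east 28.3 sin 118° = 24.99, north 28.3 cos 118° = -13.29
Summing: 9.50 mi east, -33.77 mi north → (9.50, -33.77).

(9.50, -33.77)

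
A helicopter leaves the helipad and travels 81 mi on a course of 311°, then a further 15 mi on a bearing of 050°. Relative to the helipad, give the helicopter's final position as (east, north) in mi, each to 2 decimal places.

Leg 1 (311°, 81 mi): east 81 sin 311° = -61.13, north 81 cos 311° = 53.14
Leg 2 (050°, 15 mi): east 15 sin 50° = 11.49, north 15 cos 50° = 9.64
Summing: -49.64 mi east, 62.78 mi north → (-49.64, 62.78).

(-49.64, 62.78)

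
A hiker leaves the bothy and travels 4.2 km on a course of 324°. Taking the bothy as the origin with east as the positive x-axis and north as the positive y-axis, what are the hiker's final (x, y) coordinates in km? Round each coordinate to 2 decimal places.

(-2.47, 3.40)

Leg 1 (324°, 4.2 km): east 4.2 sin 324° = -2.47, north 4.2 cos 324° = 3.40
Summing: -2.47 km east, 3.40 km north → (-2.47, 3.40).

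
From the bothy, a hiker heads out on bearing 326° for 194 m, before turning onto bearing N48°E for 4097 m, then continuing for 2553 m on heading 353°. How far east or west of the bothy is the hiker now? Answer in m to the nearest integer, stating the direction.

Leg 1 (326°, 194 m): east 194 sin 326° = -108.48, north 194 cos 326° = 160.83
Leg 2 (N48°E, 4097 m): east 4097 sin 48° = 3044.66, north 4097 cos 48° = 2741.43
Leg 3 (353°, 2553 m): east 2553 sin 353° = -311.13, north 2553 cos 353° = 2533.97
Net east component: 2625.05 m.

2625 m east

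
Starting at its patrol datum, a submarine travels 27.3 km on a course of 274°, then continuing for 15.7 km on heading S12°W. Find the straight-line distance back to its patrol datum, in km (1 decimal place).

33.3 km

Leg 1 (274°, 27.3 km): east 27.3 sin 274° = -27.23, north 27.3 cos 274° = 1.90
Leg 2 (S12°W, 15.7 km): east 15.7 sin 192° = -3.26, north 15.7 cos 192° = -15.36
Net: -30.50 east, -13.45 north. Distance = √((-30.50)² + (-13.45)²) = 33.333 km.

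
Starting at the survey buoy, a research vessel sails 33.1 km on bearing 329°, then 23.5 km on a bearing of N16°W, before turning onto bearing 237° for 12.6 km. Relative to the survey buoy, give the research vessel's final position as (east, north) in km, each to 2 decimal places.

Leg 1 (329°, 33.1 km): east 33.1 sin 329° = -17.05, north 33.1 cos 329° = 28.37
Leg 2 (N16°W, 23.5 km): east 23.5 sin 344° = -6.48, north 23.5 cos 344° = 22.59
Leg 3 (237°, 12.6 km): east 12.6 sin 237° = -10.57, north 12.6 cos 237° = -6.86
Summing: -34.09 km east, 44.10 km north → (-34.09, 44.10).

(-34.09, 44.10)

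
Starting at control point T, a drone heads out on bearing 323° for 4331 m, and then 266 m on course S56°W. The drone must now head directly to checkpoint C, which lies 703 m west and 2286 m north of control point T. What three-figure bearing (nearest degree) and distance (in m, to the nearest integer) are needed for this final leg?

Leg 1 (323°, 4331 m): east 4331 sin 323° = -2606.46, north 4331 cos 323° = 3458.89
Leg 2 (S56°W, 266 m): east 266 sin 236° = -220.52, north 266 cos 236° = -148.75
Current position: (-2826.98, 3310.15). Target: (-703, 2286). Remaining: Δeast = 2123.98, Δnorth = -1024.15.
Bearing = atan2(2123.98, -1024.15) mod 360° = 115.74°; distance = √((2123.98)² + (-1024.15)²) = 2358.004 m.

116°, 2358 m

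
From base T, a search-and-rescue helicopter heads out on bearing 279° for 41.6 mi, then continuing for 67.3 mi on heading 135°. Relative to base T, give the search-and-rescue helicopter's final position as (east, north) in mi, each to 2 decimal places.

Leg 1 (279°, 41.6 mi): east 41.6 sin 279° = -41.09, north 41.6 cos 279° = 6.51
Leg 2 (135°, 67.3 mi): east 67.3 sin 135° = 47.59, north 67.3 cos 135° = -47.59
Summing: 6.50 mi east, -41.08 mi north → (6.50, -41.08).

(6.50, -41.08)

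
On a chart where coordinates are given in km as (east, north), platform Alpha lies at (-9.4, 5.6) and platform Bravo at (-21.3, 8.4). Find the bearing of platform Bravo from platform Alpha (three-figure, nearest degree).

Δeast = -21.3 − -9.4 = -11.90; Δnorth = 8.4 − 5.6 = 2.80.
Bearing = atan2(Δeast, Δnorth) mod 360° = 283.24° ≈ 283°.

283°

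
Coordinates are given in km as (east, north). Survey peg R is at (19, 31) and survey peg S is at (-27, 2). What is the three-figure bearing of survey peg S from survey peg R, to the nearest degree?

238°

Δeast = -27 − 19 = -46.00; Δnorth = 2 − 31 = -29.00.
Bearing = atan2(Δeast, Δnorth) mod 360° = 237.77° ≈ 238°.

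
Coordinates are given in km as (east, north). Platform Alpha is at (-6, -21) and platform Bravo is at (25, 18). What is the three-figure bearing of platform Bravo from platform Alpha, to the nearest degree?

Δeast = 25 − -6 = 31.00; Δnorth = 18 − -21 = 39.00.
Bearing = atan2(Δeast, Δnorth) mod 360° = 38.48° ≈ 038°.

038°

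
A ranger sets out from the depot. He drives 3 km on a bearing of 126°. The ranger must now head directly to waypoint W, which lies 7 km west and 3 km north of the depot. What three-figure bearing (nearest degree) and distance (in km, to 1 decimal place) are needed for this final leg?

Leg 1 (126°, 3 km): east 3 sin 126° = 2.43, north 3 cos 126° = -1.76
Current position: (2.43, -1.76). Target: (-7, 3). Remaining: Δeast = -9.43, Δnorth = 4.76.
Bearing = atan2(-9.43, 4.76) mod 360° = 296.81°; distance = √((-9.43)² + (4.76)²) = 10.562 km.

297°, 10.6 km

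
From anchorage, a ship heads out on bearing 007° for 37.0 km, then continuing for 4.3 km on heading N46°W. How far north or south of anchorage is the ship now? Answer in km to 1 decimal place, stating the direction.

Leg 1 (007°, 37.0 km): east 37.0 sin 7° = 4.51, north 37.0 cos 7° = 36.72
Leg 2 (N46°W, 4.3 km): east 4.3 sin 314° = -3.09, north 4.3 cos 314° = 2.99
Net north component: 39.71 km.

39.7 km north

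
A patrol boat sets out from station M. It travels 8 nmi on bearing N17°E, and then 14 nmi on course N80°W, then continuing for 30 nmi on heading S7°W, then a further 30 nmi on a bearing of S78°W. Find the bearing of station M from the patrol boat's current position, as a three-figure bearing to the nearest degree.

060°

Leg 1 (N17°E, 8 nmi): east 8 sin 17° = 2.34, north 8 cos 17° = 7.65
Leg 2 (N80°W, 14 nmi): east 14 sin 280° = -13.79, north 14 cos 280° = 2.43
Leg 3 (S7°W, 30 nmi): east 30 sin 187° = -3.66, north 30 cos 187° = -29.78
Leg 4 (S78°W, 30 nmi): east 30 sin 258° = -29.34, north 30 cos 258° = -6.24
Net displacement: -44.45 east, -25.93 north. Direction back to start is (44.45, 25.93): bearing = atan2(44.45, 25.93) mod 360° = 59.74° ≈ 060°.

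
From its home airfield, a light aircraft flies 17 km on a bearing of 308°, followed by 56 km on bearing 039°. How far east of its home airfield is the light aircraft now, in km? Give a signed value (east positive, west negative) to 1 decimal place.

Leg 1 (308°, 17 km): east 17 sin 308° = -13.40, north 17 cos 308° = 10.47
Leg 2 (039°, 56 km): east 56 sin 39° = 35.24, north 56 cos 39° = 43.52
Net east component: 21.85 km.

21.8 km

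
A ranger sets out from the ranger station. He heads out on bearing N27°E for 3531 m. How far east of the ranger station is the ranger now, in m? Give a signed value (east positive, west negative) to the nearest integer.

Leg 1 (N27°E, 3531 m): east 3531 sin 27° = 1603.04, north 3531 cos 27° = 3146.14
Net east component: 1603.04 m.

1603 m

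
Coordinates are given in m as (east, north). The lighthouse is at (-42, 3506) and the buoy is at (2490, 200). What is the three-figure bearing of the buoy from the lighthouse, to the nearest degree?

Δeast = 2490 − -42 = 2532.00; Δnorth = 200 − 3506 = -3306.00.
Bearing = atan2(Δeast, Δnorth) mod 360° = 142.55° ≈ 143°.

143°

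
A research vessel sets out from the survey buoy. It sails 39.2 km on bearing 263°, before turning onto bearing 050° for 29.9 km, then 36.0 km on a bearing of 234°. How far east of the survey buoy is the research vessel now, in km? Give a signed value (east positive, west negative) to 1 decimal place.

-45.1 km

Leg 1 (263°, 39.2 km): east 39.2 sin 263° = -38.91, north 39.2 cos 263° = -4.78
Leg 2 (050°, 29.9 km): east 29.9 sin 50° = 22.90, north 29.9 cos 50° = 19.22
Leg 3 (234°, 36.0 km): east 36.0 sin 234° = -29.12, north 36.0 cos 234° = -21.16
Net east component: -45.13 km.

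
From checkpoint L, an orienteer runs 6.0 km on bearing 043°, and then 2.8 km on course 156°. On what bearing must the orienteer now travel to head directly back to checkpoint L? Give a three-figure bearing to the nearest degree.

Leg 1 (043°, 6.0 km): east 6.0 sin 43° = 4.09, north 6.0 cos 43° = 4.39
Leg 2 (156°, 2.8 km): east 2.8 sin 156° = 1.14, north 2.8 cos 156° = -2.56
Net displacement: 5.23 east, 1.83 north. Direction back to start is (-5.23, -1.83): bearing = atan2(-5.23, -1.83) mod 360° = 250.72° ≈ 251°.

251°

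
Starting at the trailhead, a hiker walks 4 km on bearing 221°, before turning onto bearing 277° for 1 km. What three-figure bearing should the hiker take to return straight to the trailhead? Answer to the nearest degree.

051°

Leg 1 (221°, 4 km): east 4 sin 221° = -2.62, north 4 cos 221° = -3.02
Leg 2 (277°, 1 km): east 1 sin 277° = -0.99, north 1 cos 277° = 0.12
Net displacement: -3.62 east, -2.90 north. Direction back to start is (3.62, 2.90): bearing = atan2(3.62, 2.90) mod 360° = 51.31° ≈ 051°.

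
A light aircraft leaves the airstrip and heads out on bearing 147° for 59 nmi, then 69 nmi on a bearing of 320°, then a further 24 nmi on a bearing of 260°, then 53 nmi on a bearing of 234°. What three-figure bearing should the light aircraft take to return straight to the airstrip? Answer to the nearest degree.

Leg 1 (147°, 59 nmi): east 59 sin 147° = 32.13, north 59 cos 147° = -49.48
Leg 2 (320°, 69 nmi): east 69 sin 320° = -44.35, north 69 cos 320° = 52.86
Leg 3 (260°, 24 nmi): east 24 sin 260° = -23.64, north 24 cos 260° = -4.17
Leg 4 (234°, 53 nmi): east 53 sin 234° = -42.88, north 53 cos 234° = -31.15
Net displacement: -78.73 east, -31.94 north. Direction back to start is (78.73, 31.94): bearing = atan2(78.73, 31.94) mod 360° = 67.92° ≈ 068°.

068°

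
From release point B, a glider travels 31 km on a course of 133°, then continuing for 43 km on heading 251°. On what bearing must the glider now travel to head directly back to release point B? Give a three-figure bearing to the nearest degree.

027°

Leg 1 (133°, 31 km): east 31 sin 133° = 22.67, north 31 cos 133° = -21.14
Leg 2 (251°, 43 km): east 43 sin 251° = -40.66, north 43 cos 251° = -14.00
Net displacement: -17.99 east, -35.14 north. Direction back to start is (17.99, 35.14): bearing = atan2(17.99, 35.14) mod 360° = 27.10° ≈ 027°.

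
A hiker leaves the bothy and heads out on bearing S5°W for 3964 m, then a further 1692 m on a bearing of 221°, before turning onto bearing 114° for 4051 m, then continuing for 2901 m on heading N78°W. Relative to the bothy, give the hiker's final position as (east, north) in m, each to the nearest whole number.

(-592, -6270)

Leg 1 (S5°W, 3964 m): east 3964 sin 185° = -345.49, north 3964 cos 185° = -3948.92
Leg 2 (221°, 1692 m): east 1692 sin 221° = -1110.05, north 1692 cos 221° = -1276.97
Leg 3 (114°, 4051 m): east 4051 sin 114° = 3700.77, north 4051 cos 114° = -1647.69
Leg 4 (N78°W, 2901 m): east 2901 sin 282° = -2837.61, north 2901 cos 282° = 603.15
Summing: -592.37 m east, -6270.42 m north → (-592, -6270).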